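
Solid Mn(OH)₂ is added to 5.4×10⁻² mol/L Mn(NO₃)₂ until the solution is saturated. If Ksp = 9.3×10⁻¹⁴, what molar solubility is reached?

Mn(OH)₂(s) ⇌ Mn²⁺(aq) + 2 OH⁻(aq)
With Mn²⁺ already at 5.4×10⁻² mol/L and s small, take [Mn²⁺] ≈ 5.4×10⁻² mol/L and [OH⁻] = 2s.
Ksp = [Mn²⁺][OH⁻]^2 = (5.4×10⁻²)(2s)^2
(2s)^2 = 9.3×10⁻¹⁴ / (5.4×10⁻²) = 1.7×10⁻¹²
s = 6.6×10⁻⁷ mol/L

6.6×10⁻⁷ M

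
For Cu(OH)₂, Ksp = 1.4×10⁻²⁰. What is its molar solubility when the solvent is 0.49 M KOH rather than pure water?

5.8×10⁻²⁰ M

Cu(OH)₂(s) ⇌ Cu²⁺(aq) + 2 OH⁻(aq)
The solution already contains OH⁻ at 0.49 M. Let s be the molar solubility of Cu(OH)₂.
[OH⁻] ≈ 0.49 M (common ion dominates); [Cu²⁺] = s.
Ksp = [Cu²⁺][OH⁻]^2 = s(0.49)^2
s = 1.4×10⁻²⁰ / (0.49)^2 = 5.8×10⁻²⁰
s = 5.8×10⁻²⁰ M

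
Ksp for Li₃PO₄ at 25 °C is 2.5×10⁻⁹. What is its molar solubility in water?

3.1×10⁻³ M

Li₃PO₄(s) ⇌ 3 Li⁺(aq) + PO₄³⁻(aq)
Let s be the molar solubility. Then [Li⁺] = 3s and [PO₄³⁻] = s.
Ksp = [Li⁺]^3[PO₄³⁻] = (3s)^3 · s = 27s^4
27s^4 = 2.5×10⁻⁹  ⇒  s^4 = 9.3×10⁻¹¹
s = 3.1×10⁻³ M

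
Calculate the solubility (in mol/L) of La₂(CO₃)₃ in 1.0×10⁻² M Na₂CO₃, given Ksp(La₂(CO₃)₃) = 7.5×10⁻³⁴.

1.4×10⁻¹⁴ M

La₂(CO₃)₃(s) ⇌ 2 La³⁺(aq) + 3 CO₃²⁻(aq)
The solution already contains CO₃²⁻ at 1.0×10⁻² M. Let s be the molar solubility of La₂(CO₃)₃.
[CO₃²⁻] ≈ 1.0×10⁻² M (common ion dominates); [La³⁺] = 2s.
Ksp = [La³⁺]^2[CO₃²⁻]^3 = (2s)^2(1.0×10⁻²)^3
(2s)^2 = 7.5×10⁻³⁴ / (1.0×10⁻²)^3 = 7.5×10⁻²⁸
s = 1.4×10⁻¹⁴ M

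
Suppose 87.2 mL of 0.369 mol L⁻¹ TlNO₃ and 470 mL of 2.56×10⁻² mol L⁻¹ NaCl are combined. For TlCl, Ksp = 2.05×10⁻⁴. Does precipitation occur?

After mixing, V = 87.2 mL + 470 mL = 557.2 mL.
[Tl⁺] = (0.369)(87.2)/557.2 = 5.77×10⁻² mol L⁻¹
[Cl⁻] = (2.56×10⁻²)(470)/557.2 = 2.16×10⁻² mol L⁻¹
Q = [Tl⁺][Cl⁻] = 1.25×10⁻³
Q = 1.25×10⁻³ > Ksp = 2.05×10⁻⁴, so the solution is supersaturated and TlCl precipitates.

Yes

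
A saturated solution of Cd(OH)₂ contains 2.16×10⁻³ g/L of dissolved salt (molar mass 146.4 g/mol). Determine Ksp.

Ksp = 1.28×10⁻¹⁴

Molar solubility s = (2.16×10⁻³ g/L) / (146.4 g/mol) = 1.4754×10⁻⁵ mol/L
Cd(OH)₂(s) ⇌ Cd²⁺(aq) + 2 OH⁻(aq)
Let s be the molar solubility. Then [Cd²⁺] = s and [OH⁻] = 2s.
Ksp = [Cd²⁺][OH⁻]^2 = s · (2s)^2 = 4s^3
Ksp = 4 × (1.4754×10⁻⁵)^3 = 1.28×10⁻¹⁴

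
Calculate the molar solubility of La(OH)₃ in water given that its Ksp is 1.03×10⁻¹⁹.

7.86×10⁻⁶ M

La(OH)₃(s) ⇌ La³⁺(aq) + 3 OH⁻(aq)
For each mole of La(OH)₃ that dissolves per liter, [La³⁺] = s and [OH⁻] = 3s; let s denote this solubility.
Ksp = [La³⁺][OH⁻]^3 = s · (3s)^3 = 27s^4
27s^4 = 1.03×10⁻¹⁹  ⇒  s^4 = 3.81×10⁻²¹
s = (3.81×10⁻²¹)^(1/4) = 7.86×10⁻⁶ M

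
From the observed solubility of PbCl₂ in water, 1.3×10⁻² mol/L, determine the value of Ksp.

Ksp = 8.8×10⁻⁶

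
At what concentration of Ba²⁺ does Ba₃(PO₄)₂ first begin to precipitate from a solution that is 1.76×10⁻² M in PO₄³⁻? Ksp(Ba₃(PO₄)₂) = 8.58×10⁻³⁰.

The threshold for precipitation is Q = Ksp.
Ba₃(PO₄)₂(s) ⇌ 3 Ba²⁺(aq) + 2 PO₄³⁻(aq)
Ksp = [Ba²⁺]^3[PO₄³⁻]^2 = [Ba²⁺]^3(1.76×10⁻²)^2
[Ba²⁺]^3 = 8.58×10⁻³⁰ / (1.76×10⁻²)^2 = 2.77×10⁻²⁶
[Ba²⁺] = 3.03×10⁻⁹ M

3.03×10⁻⁹ M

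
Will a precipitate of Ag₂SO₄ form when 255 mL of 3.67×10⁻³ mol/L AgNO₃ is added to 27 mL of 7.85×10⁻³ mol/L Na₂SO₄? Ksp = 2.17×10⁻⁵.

Total volume after mixing = 255 + 27 = 282 mL.
[Ag⁺] = (3.67×10⁻³)(255)/282 = 3.32×10⁻³ mol/L
[SO₄²⁻] = (7.85×10⁻³)(27)/282 = 7.52×10⁻⁴ mol/L
Q = [Ag⁺]^2[SO₄²⁻] = 8.28×10⁻⁹
Q = 8.28×10⁻⁹ < Ksp = 2.17×10⁻⁵, so the solution is unsaturated and no precipitate forms.

No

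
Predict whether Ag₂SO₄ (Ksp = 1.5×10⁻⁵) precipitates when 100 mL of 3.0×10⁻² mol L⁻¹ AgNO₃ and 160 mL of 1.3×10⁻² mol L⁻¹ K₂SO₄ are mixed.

The combined volume is 260 mL.
[Ag⁺] = (3.0×10⁻²)(100)/260 = 1.2×10⁻² mol L⁻¹
[SO₄²⁻] = (1.3×10⁻²)(160)/260 = 8.0×10⁻³ mol L⁻¹
Q = [Ag⁺]^2[SO₄²⁻] = 1.1×10⁻⁶
Q = 1.1×10⁻⁶ < Ksp = 1.5×10⁻⁵, so the solution is unsaturated and no precipitate forms.

No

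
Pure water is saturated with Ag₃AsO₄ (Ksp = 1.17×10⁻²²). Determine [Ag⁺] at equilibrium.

Ag₃AsO₄(s) ⇌ 3 Ag⁺(aq) + AsO₄³⁻(aq)
With molar solubility s: [Ag⁺] = 3s, [AsO₄³⁻] = s.
Ksp = [Ag⁺]^3[AsO₄³⁻] = (3s)^3 · s = 27s^4 = 1.17×10⁻²²
s = 1.44×10⁻⁶ M
[Ag⁺] = 3s = 4.33×10⁻⁶ M

4.33×10⁻⁶ M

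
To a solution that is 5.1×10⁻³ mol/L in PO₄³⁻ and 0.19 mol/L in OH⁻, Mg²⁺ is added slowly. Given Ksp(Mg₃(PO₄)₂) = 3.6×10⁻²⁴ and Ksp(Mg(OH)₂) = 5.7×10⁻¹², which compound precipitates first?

The threshold for precipitation is Q = Ksp.
For Mg₃(PO₄)₂: [Mg²⁺] = (Ksp/[PO₄³⁻]^2)^(1/3) = 5.2×10⁻⁷ mol/L
For Mg(OH)₂: [Mg²⁺] = (Ksp/[OH⁻]^2) = 1.6×10⁻¹⁰ mol/L
The smaller threshold [Mg²⁺] is reached first, so Mg(OH)₂ precipitates first.

Mg(OH)₂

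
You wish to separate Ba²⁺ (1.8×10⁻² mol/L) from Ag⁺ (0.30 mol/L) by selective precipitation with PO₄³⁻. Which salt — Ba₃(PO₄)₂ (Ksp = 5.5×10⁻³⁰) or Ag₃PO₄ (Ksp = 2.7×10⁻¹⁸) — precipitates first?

Ag₃PO₄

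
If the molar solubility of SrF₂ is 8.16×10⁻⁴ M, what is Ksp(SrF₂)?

Ksp = 2.17×10⁻⁹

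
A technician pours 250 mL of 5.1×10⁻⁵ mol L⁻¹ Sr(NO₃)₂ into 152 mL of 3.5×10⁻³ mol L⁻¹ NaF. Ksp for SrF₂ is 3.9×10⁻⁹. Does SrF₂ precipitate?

The combined volume is 402 mL.
[Sr²⁺] = (5.1×10⁻⁵)(250)/402 = 3.2×10⁻⁵ mol L⁻¹
[F⁻] = (3.5×10⁻³)(152)/402 = 1.3×10⁻³ mol L⁻¹
Q = [Sr²⁺][F⁻]^2 = 5.6×10⁻¹¹
Q < Ksp (5.6×10⁻¹¹ vs 3.9×10⁻⁹); the solution remains unsaturated and no precipitate forms.

No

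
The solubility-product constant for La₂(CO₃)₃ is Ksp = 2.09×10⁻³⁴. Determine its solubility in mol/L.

La₂(CO₃)₃(s) ⇌ 2 La³⁺(aq) + 3 CO₃²⁻(aq)
With molar solubility s: [La³⁺] = 2s, [CO₃²⁻] = 3s.
Ksp = [La³⁺]^2[CO₃²⁻]^3 = (2s)^2 · (3s)^3 = 108s^5
108s^5 = 2.09×10⁻³⁴  ⇒  s^5 = 1.94×10⁻³⁶
Taking the 5th root, s = 7.20×10⁻⁸ mol/L.

7.20×10⁻⁸ M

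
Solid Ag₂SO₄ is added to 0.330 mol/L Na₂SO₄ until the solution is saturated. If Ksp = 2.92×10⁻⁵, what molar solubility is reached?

Ag₂SO₄(s) ⇌ 2 Ag⁺(aq) + SO₄²⁻(aq)
SO₄²⁻ is already present at 0.330 mol/L. If s mol/L of Ag₂SO₄ dissolves, [Ag⁺] = 2s while [SO₄²⁻] ≈ 0.330 mol/L.
Ksp = [Ag⁺]^2[SO₄²⁻] = (2s)^2(0.330)
(2s)^2 = 2.92×10⁻⁵ / (0.330) = 8.85×10⁻⁵
s = 4.70×10⁻³ mol/L

4.70×10⁻³ M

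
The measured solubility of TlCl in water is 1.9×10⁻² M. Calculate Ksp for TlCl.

TlCl(s) ⇌ Tl⁺(aq) + Cl⁻(aq)
With molar solubility s: [Tl⁺] = s, [Cl⁻] = s.
Ksp = [Tl⁺][Cl⁻] = s · s = s^2
Ksp = (1.9×10⁻²)^2 = 3.6×10⁻⁴

Ksp = 3.6×10⁻⁴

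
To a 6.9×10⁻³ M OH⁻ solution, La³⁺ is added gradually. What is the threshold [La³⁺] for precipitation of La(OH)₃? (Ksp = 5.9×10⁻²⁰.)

1.8×10⁻¹³ M

Precipitation begins when Q = Ksp.
La(OH)₃(s) ⇌ La³⁺(aq) + 3 OH⁻(aq)
Ksp = [La³⁺][OH⁻]^3 = [La³⁺](6.9×10⁻³)^3
[La³⁺] = 5.9×10⁻²⁰ / (6.9×10⁻³)^3 = 1.8×10⁻¹³
[La³⁺] = 1.8×10⁻¹³ M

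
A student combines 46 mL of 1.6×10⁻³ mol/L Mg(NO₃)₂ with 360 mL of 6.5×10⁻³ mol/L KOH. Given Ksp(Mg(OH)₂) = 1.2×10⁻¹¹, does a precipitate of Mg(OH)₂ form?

Yes

Total volume after mixing = 46 + 360 = 406 mL.
[Mg²⁺] = (1.6×10⁻³)(46)/406 = 1.8×10⁻⁴ mol/L
[OH⁻] = (6.5×10⁻³)(360)/406 = 5.8×10⁻³ mol/L
Q = [Mg²⁺][OH⁻]^2 = 6.0×10⁻⁹
Q = 6.0×10⁻⁹ > Ksp = 1.2×10⁻¹¹, so the solution is supersaturated and Mg(OH)₂ precipitates.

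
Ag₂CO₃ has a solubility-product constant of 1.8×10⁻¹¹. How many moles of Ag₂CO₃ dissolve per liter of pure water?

1.7×10⁻⁴ M

Ag₂CO₃(s) ⇌ 2 Ag⁺(aq) + CO₃²⁻(aq)
For each mole of Ag₂CO₃ that dissolves per liter, [Ag⁺] = 2s and [CO₃²⁻] = s; let s denote this solubility.
Ksp = [Ag⁺]^2[CO₃²⁻] = (2s)^2 · s = 4s^3
4s^3 = 1.8×10⁻¹¹  ⇒  s^3 = 4.5×10⁻¹²
s = (4.5×10⁻¹²)^(1/3) = 1.7×10⁻⁴ mol/L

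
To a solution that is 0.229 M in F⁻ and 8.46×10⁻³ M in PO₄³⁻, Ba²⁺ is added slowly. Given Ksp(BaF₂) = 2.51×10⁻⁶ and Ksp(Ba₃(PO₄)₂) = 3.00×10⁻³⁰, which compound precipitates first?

Ba₃(PO₄)₂

Precipitation of each salt begins when its ion product equals Ksp.
For BaF₂: [Ba²⁺] = (Ksp/[F⁻]^2) = 4.79×10⁻⁵ M
For Ba₃(PO₄)₂: [Ba²⁺] = (Ksp/[PO₄³⁻]^2)^(1/3) = 3.47×10⁻⁹ M
Since Ba₃(PO₄)₂ needs less Ba²⁺ to reach saturation, it precipitates first.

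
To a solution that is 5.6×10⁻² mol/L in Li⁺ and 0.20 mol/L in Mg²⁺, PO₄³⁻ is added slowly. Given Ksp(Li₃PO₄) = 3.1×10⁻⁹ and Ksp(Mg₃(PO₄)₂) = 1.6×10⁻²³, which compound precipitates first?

Mg₃(PO₄)₂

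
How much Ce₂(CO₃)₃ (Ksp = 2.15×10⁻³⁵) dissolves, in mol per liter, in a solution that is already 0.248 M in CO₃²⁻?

Ce₂(CO₃)₃(s) ⇌ 2 Ce³⁺(aq) + 3 CO₃²⁻(aq)
Let s be the solubility of Ce₂(CO₃)₃ here. The common ion gives [CO₃²⁻] ≈ 0.248 M, and [Ce³⁺] = 2s.
Ksp = [Ce³⁺]^2[CO₃²⁻]^3 = (2s)^2(0.248)^3
(2s)^2 = 2.15×10⁻³⁵ / (0.248)^3 = 1.41×10⁻³³
s = 1.88×10⁻¹⁷ M

1.88×10⁻¹⁷ M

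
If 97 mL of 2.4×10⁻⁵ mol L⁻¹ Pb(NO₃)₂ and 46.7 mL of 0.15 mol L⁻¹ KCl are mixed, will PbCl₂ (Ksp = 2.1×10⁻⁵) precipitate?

No

The combined volume is 143.7 mL.
[Pb²⁺] = (2.4×10⁻⁵)(97)/143.7 = 1.6×10⁻⁵ mol L⁻¹
[Cl⁻] = (0.15)(46.7)/143.7 = 4.9×10⁻² mol L⁻¹
Q = [Pb²⁺][Cl⁻]^2 = 3.8×10⁻⁸
Q < Ksp (3.8×10⁻⁸ vs 2.1×10⁻⁵); the solution remains unsaturated and no precipitate forms.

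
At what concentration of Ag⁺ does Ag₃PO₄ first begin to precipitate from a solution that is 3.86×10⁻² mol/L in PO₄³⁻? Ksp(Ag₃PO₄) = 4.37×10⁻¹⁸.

4.84×10⁻⁶ M

Precipitation begins when Q = Ksp.
Ag₃PO₄(s) ⇌ 3 Ag⁺(aq) + PO₄³⁻(aq)
Ksp = [Ag⁺]^3[PO₄³⁻] = [Ag⁺]^3(3.86×10⁻²)
[Ag⁺]^3 = 4.37×10⁻¹⁸ / (3.86×10⁻²) = 1.13×10⁻¹⁶
[Ag⁺] = 4.84×10⁻⁶ mol/L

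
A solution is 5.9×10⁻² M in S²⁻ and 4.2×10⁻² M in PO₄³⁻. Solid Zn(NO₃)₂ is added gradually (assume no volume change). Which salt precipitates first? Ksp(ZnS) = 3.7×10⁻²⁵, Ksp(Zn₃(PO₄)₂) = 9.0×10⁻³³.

ZnS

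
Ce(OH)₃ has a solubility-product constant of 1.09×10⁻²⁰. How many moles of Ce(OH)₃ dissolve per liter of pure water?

4.48×10⁻⁶ M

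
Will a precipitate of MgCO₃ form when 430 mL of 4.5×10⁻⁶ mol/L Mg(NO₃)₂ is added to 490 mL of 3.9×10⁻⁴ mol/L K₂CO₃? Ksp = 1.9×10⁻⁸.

After mixing, V = 430 mL + 490 mL = 920 mL.
[Mg²⁺] = (4.5×10⁻⁶)(430)/920 = 2.1×10⁻⁶ mol/L
[CO₃²⁻] = (3.9×10⁻⁴)(490)/920 = 2.1×10⁻⁴ mol/L
Q = [Mg²⁺][CO₃²⁻] = 4.4×10⁻¹⁰
Q = 4.4×10⁻¹⁰ < Ksp = 1.9×10⁻⁸, so the solution is unsaturated and no precipitate forms.

No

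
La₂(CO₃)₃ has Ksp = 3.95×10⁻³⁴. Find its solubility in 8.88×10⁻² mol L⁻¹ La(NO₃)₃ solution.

1.23×10⁻¹¹ M

La₂(CO₃)₃(s) ⇌ 2 La³⁺(aq) + 3 CO₃²⁻(aq)
La³⁺ is already present at 8.88×10⁻² mol L⁻¹. If s mol/L of La₂(CO₃)₃ dissolves, [CO₃²⁻] = 3s while [La³⁺] ≈ 8.88×10⁻² mol L⁻¹.
Ksp = [La³⁺]^2[CO₃²⁻]^3 = (8.88×10⁻²)^2(3s)^3
(3s)^3 = 3.95×10⁻³⁴ / (8.88×10⁻²)^2 = 5.01×10⁻³²
s = 1.23×10⁻¹¹ mol L⁻¹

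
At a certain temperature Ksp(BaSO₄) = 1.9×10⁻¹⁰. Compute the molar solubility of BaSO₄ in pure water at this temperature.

BaSO₄(s) ⇌ Ba²⁺(aq) + SO₄²⁻(aq)
Let s be the molar solubility. Then [Ba²⁺] = s and [SO₄²⁻] = s.
Ksp = [Ba²⁺][SO₄²⁻] = s · s = s^2
s^2 = 1.9×10⁻¹⁰
s = (1.9×10⁻¹⁰)^(1/2) = 1.4×10⁻⁵ mol/L

1.4×10⁻⁵ M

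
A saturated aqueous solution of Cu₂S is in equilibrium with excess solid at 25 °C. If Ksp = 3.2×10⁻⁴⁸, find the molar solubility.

Cu₂S(s) ⇌ 2 Cu⁺(aq) + S²⁻(aq)
Call the molar solubility s, so that [Cu⁺] = 2s and [S²⁻] = s.
Ksp = [Cu⁺]^2[S²⁻] = (2s)^2 · s = 4s^3
4s^3 = 3.2×10⁻⁴⁸  ⇒  s^3 = 8.0×10⁻⁴⁹
s = 9.3×10⁻¹⁷ M

9.3×10⁻¹⁷ M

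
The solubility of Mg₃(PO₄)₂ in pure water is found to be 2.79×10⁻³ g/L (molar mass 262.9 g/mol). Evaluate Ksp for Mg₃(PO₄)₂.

Ksp = 1.45×10⁻²³

Molar solubility s = (2.79×10⁻³ g/L) / (262.9 g/mol) = 1.0612×10⁻⁵ mol/L
Mg₃(PO₄)₂(s) ⇌ 3 Mg²⁺(aq) + 2 PO₄³⁻(aq)
Call the molar solubility s, so that [Mg²⁺] = 3s and [PO₄³⁻] = 2s.
Ksp = [Mg²⁺]^3[PO₄³⁻]^2 = (3s)^3 · (2s)^2 = 108s^5
Ksp = 108 × (1.0612×10⁻⁵)^5 = 1.45×10⁻²³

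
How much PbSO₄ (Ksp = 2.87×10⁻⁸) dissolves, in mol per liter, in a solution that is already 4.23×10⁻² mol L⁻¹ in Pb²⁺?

6.78×10⁻⁷ M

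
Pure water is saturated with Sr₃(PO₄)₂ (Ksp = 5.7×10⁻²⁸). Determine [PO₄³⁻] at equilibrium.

2.8×10⁻⁶ M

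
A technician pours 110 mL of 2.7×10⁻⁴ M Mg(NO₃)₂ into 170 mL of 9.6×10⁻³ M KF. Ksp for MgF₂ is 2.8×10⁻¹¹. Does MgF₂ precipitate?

The combined volume is 280 mL.
[Mg²⁺] = (2.7×10⁻⁴)(110)/280 = 1.1×10⁻⁴ M
[F⁻] = (9.6×10⁻³)(170)/280 = 5.8×10⁻³ M
Q = [Mg²⁺][F⁻]^2 = 3.6×10⁻⁹
Since Q (3.6×10⁻⁹) exceeds Ksp (2.8×10⁻¹¹), MgF₂ will precipitate.

Yes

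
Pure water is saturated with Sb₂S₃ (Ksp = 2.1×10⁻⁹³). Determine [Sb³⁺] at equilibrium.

2.3×10⁻¹⁹ M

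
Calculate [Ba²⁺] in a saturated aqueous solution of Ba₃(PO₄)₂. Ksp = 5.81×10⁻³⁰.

Ba₃(PO₄)₂(s) ⇌ 3 Ba²⁺(aq) + 2 PO₄³⁻(aq)
Let s be the molar solubility. Then [Ba²⁺] = 3s and [PO₄³⁻] = 2s.
Ksp = [Ba²⁺]^3[PO₄³⁻]^2 = (3s)^3 · (2s)^2 = 108s^5 = 5.81×10⁻³⁰
s = 5.57×10⁻⁷ M
[Ba²⁺] = 3s = 1.67×10⁻⁶ M

1.67×10⁻⁶ M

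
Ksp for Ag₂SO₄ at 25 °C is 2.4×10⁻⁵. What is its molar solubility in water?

1.8×10⁻² M

Ag₂SO₄(s) ⇌ 2 Ag⁺(aq) + SO₄²⁻(aq)
If s mol/L of Ag₂SO₄ dissolves, [Ag⁺] = 2s and [SO₄²⁻] = s.
Ksp = [Ag⁺]^2[SO₄²⁻] = (2s)^2 · s = 4s^3
4s^3 = 2.4×10⁻⁵  ⇒  s^3 = 6.0×10⁻⁶
Taking the 3rd root, s = 1.8×10⁻² M.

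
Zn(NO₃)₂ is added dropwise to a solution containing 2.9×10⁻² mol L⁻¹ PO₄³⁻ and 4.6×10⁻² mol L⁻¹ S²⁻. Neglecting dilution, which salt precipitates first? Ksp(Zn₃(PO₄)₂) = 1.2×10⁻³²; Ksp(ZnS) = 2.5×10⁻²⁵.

ZnS

The threshold for precipitation is Q = Ksp.
For Zn₃(PO₄)₂: [Zn²⁺] = (Ksp/[PO₄³⁻]^2)^(1/3) = 2.4×10⁻¹⁰ mol L⁻¹
For ZnS: [Zn²⁺] = (Ksp/[S²⁻]) = 5.4×10⁻²⁴ mol L⁻¹
The smaller threshold [Zn²⁺] is reached first, so ZnS precipitates first.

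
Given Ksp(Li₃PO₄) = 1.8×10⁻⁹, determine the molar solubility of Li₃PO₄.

2.9×10⁻³ M

Li₃PO₄(s) ⇌ 3 Li⁺(aq) + PO₄³⁻(aq)
Let s be the molar solubility. Then [Li⁺] = 3s and [PO₄³⁻] = s.
Ksp = [Li⁺]^3[PO₄³⁻] = (3s)^3 · s = 27s^4
27s^4 = 1.8×10⁻⁹  ⇒  s^4 = 6.7×10⁻¹¹
s = (6.7×10⁻¹¹)^(1/4) = 2.9×10⁻³ M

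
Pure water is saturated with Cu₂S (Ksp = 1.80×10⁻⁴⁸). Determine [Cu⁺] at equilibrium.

Cu₂S(s) ⇌ 2 Cu⁺(aq) + S²⁻(aq)
For each mole of Cu₂S that dissolves per liter, [Cu⁺] = 2s and [S²⁻] = s; let s denote this solubility.
Ksp = [Cu⁺]^2[S²⁻] = (2s)^2 · s = 4s^3 = 1.80×10⁻⁴⁸
s = 7.66×10⁻¹⁷ mol L⁻¹
[Cu⁺] = 2s = 1.53×10⁻¹⁶ mol L⁻¹

1.53×10⁻¹⁶ M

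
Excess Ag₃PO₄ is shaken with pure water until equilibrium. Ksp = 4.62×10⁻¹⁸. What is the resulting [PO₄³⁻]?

2.03×10⁻⁵ M

Ag₃PO₄(s) ⇌ 3 Ag⁺(aq) + PO₄³⁻(aq)
Call the molar solubility s, so that [Ag⁺] = 3s and [PO₄³⁻] = s.
Ksp = [Ag⁺]^3[PO₄³⁻] = (3s)^3 · s = 27s^4 = 4.62×10⁻¹⁸
s = 2.03×10⁻⁵ mol/L
[PO₄³⁻] = s = 2.03×10⁻⁵ mol/L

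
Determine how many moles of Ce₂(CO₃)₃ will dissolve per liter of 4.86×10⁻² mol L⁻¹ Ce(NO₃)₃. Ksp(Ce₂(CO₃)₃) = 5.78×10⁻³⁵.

Ce₂(CO₃)₃(s) ⇌ 2 Ce³⁺(aq) + 3 CO₃²⁻(aq)
The solution already contains Ce³⁺ at 4.86×10⁻² mol L⁻¹. Let s be the molar solubility of Ce₂(CO₃)₃.
[Ce³⁺] ≈ 4.86×10⁻² mol L⁻¹ (common ion dominates); [CO₃²⁻] = 3s.
Ksp = [Ce³⁺]^2[CO₃²⁻]^3 = (4.86×10⁻²)^2(3s)^3
(3s)^3 = 5.78×10⁻³⁵ / (4.86×10⁻²)^2 = 2.45×10⁻³²
s = 9.68×10⁻¹² mol L⁻¹

9.68×10⁻¹² M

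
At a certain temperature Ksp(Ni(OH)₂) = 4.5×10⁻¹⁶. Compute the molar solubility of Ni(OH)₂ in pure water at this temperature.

Ni(OH)₂(s) ⇌ Ni²⁺(aq) + 2 OH⁻(aq)
Call the molar solubility s, so that [Ni²⁺] = s and [OH⁻] = 2s.
Ksp = [Ni²⁺][OH⁻]^2 = s · (2s)^2 = 4s^3
4s^3 = 4.5×10⁻¹⁶  ⇒  s^3 = 1.1×10⁻¹⁶
s = (1.1×10⁻¹⁶)^(1/3) = 4.8×10⁻⁶ mol L⁻¹

4.8×10⁻⁶ M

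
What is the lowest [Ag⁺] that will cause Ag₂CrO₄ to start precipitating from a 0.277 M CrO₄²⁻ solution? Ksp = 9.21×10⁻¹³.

1.82×10⁻⁶ M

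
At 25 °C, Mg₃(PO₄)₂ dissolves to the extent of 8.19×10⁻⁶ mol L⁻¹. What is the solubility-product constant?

Ksp = 3.98×10⁻²⁴

Mg₃(PO₄)₂(s) ⇌ 3 Mg²⁺(aq) + 2 PO₄³⁻(aq)
For each mole of Mg₃(PO₄)₂ that dissolves per liter, [Mg²⁺] = 3s and [PO₄³⁻] = 2s; let s denote this solubility.
Ksp = [Mg²⁺]^3[PO₄³⁻]^2 = (3s)^3 · (2s)^2 = 108s^5
Ksp = 108 × (8.19×10⁻⁶)^5 = 3.98×10⁻²⁴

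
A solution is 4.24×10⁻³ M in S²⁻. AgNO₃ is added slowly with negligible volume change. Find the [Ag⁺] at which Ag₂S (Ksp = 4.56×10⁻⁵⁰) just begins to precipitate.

3.28×10⁻²⁴ M

Each salt precipitates once Q = Ksp for that salt.
Ag₂S(s) ⇌ 2 Ag⁺(aq) + S²⁻(aq)
Ksp = [Ag⁺]^2[S²⁻] = [Ag⁺]^2(4.24×10⁻³)
[Ag⁺]^2 = 4.56×10⁻⁵⁰ / (4.24×10⁻³) = 1.08×10⁻⁴⁷
[Ag⁺] = 3.28×10⁻²⁴ M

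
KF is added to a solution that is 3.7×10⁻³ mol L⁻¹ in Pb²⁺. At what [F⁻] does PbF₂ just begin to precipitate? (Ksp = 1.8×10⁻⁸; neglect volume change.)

The threshold for precipitation is Q = Ksp.
PbF₂(s) ⇌ Pb²⁺(aq) + 2 F⁻(aq)
Ksp = [Pb²⁺][F⁻]^2 = [F⁻]^2(3.7×10⁻³)
[F⁻]^2 = 1.8×10⁻⁸ / (3.7×10⁻³) = 4.9×10⁻⁶
[F⁻] = 2.2×10⁻³ mol L⁻¹

2.2×10⁻³ M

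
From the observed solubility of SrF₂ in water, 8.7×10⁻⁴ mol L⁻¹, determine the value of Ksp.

SrF₂(s) ⇌ Sr²⁺(aq) + 2 F⁻(aq)
Call the molar solubility s, so that [Sr²⁺] = s and [F⁻] = 2s.
Ksp = [Sr²⁺][F⁻]^2 = s · (2s)^2 = 4s^3
Ksp = 4 × (8.7×10⁻⁴)^3 = 2.6×10⁻⁹

Ksp = 2.6×10⁻⁹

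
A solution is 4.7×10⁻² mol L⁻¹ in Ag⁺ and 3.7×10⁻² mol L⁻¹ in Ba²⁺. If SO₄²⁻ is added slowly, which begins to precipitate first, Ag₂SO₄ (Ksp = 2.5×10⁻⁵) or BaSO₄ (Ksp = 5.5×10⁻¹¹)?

BaSO₄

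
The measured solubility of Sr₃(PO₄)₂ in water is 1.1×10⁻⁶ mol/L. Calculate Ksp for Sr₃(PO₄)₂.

Sr₃(PO₄)₂(s) ⇌ 3 Sr²⁺(aq) + 2 PO₄³⁻(aq)
For each mole of Sr₃(PO₄)₂ that dissolves per liter, [Sr²⁺] = 3s and [PO₄³⁻] = 2s; let s denote this solubility.
Ksp = [Sr²⁺]^3[PO₄³⁻]^2 = (3s)^3 · (2s)^2 = 108s^5
Ksp = 108 × (1.1×10⁻⁶)^5 = 1.7×10⁻²⁸

Ksp = 1.7×10⁻²⁸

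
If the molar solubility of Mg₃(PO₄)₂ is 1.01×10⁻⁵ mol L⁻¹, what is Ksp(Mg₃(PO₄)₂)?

Ksp = 1.14×10⁻²³

Mg₃(PO₄)₂(s) ⇌ 3 Mg²⁺(aq) + 2 PO₄³⁻(aq)
If s mol/L of Mg₃(PO₄)₂ dissolves, [Mg²⁺] = 3s and [PO₄³⁻] = 2s.
Ksp = [Mg²⁺]^3[PO₄³⁻]^2 = (3s)^3 · (2s)^2 = 108s^5
Ksp = 108 × (1.01×10⁻⁵)^5 = 1.14×10⁻²³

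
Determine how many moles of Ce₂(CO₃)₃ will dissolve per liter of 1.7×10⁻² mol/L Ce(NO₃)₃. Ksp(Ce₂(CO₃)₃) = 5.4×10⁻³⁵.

Ce₂(CO₃)₃(s) ⇌ 2 Ce³⁺(aq) + 3 CO₃²⁻(aq)
With Ce³⁺ already at 1.7×10⁻² mol/L and s small, take [Ce³⁺] ≈ 1.7×10⁻² mol/L and [CO₃²⁻] = 3s.
Ksp = [Ce³⁺]^2[CO₃²⁻]^3 = (1.7×10⁻²)^2(3s)^3
(3s)^3 = 5.4×10⁻³⁵ / (1.7×10⁻²)^2 = 1.9×10⁻³¹
s = 1.9×10⁻¹¹ mol/L

1.9×10⁻¹¹ M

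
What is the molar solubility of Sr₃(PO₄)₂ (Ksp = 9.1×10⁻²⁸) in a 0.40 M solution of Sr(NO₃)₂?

6.0×10⁻¹⁴ M

Sr₃(PO₄)₂(s) ⇌ 3 Sr²⁺(aq) + 2 PO₄³⁻(aq)
Let s be the solubility of Sr₃(PO₄)₂ here. The common ion gives [Sr²⁺] ≈ 0.40 M, and [PO₄³⁻] = 2s.
Ksp = [Sr²⁺]^3[PO₄³⁻]^2 = (0.40)^3(2s)^2
(2s)^2 = 9.1×10⁻²⁸ / (0.40)^3 = 1.4×10⁻²⁶
s = 6.0×10⁻¹⁴ M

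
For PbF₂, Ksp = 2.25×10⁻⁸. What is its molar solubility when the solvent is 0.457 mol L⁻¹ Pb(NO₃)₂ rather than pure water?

PbF₂(s) ⇌ Pb²⁺(aq) + 2 F⁻(aq)
The solution already contains Pb²⁺ at 0.457 mol L⁻¹. Let s be the molar solubility of PbF₂.
[Pb²⁺] ≈ 0.457 mol L⁻¹ (common ion dominates); [F⁻] = 2s.
Ksp = [Pb²⁺][F⁻]^2 = (0.457)(2s)^2
(2s)^2 = 2.25×10⁻⁸ / (0.457) = 4.92×10⁻⁸
s = 1.11×10⁻⁴ mol L⁻¹

1.11×10⁻⁴ M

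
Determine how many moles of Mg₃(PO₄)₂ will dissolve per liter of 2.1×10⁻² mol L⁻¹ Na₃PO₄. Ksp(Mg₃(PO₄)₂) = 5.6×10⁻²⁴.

Mg₃(PO₄)₂(s) ⇌ 3 Mg²⁺(aq) + 2 PO₄³⁻(aq)
The solution already contains PO₄³⁻ at 2.1×10⁻² mol L⁻¹. Let s be the molar solubility of Mg₃(PO₄)₂.
[PO₄³⁻] ≈ 2.1×10⁻² mol L⁻¹ (common ion dominates); [Mg²⁺] = 3s.
Ksp = [Mg²⁺]^3[PO₄³⁻]^2 = (3s)^3(2.1×10⁻²)^2
(3s)^3 = 5.6×10⁻²⁴ / (2.1×10⁻²)^2 = 1.3×10⁻²⁰
s = 7.8×10⁻⁸ mol L⁻¹

7.8×10⁻⁸ M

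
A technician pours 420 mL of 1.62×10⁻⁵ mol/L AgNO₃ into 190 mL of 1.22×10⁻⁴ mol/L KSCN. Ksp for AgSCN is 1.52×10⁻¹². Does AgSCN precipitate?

Yes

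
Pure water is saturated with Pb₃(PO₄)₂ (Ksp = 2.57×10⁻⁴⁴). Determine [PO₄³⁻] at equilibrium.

Pb₃(PO₄)₂(s) ⇌ 3 Pb²⁺(aq) + 2 PO₄³⁻(aq)
If s mol/L of Pb₃(PO₄)₂ dissolves, [Pb²⁺] = 3s and [PO₄³⁻] = 2s.
Ksp = [Pb²⁺]^3[PO₄³⁻]^2 = (3s)^3 · (2s)^2 = 108s^5 = 2.57×10⁻⁴⁴
s = 7.50×10⁻¹⁰ mol/L
[PO₄³⁻] = 2s = 1.50×10⁻⁹ mol/L

1.50×10⁻⁹ M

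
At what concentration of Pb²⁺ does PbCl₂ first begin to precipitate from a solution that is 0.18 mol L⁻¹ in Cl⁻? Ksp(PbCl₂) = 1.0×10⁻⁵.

Precipitation of each salt begins when its ion product equals Ksp.
PbCl₂(s) ⇌ Pb²⁺(aq) + 2 Cl⁻(aq)
Ksp = [Pb²⁺][Cl⁻]^2 = [Pb²⁺](0.18)^2
[Pb²⁺] = 1.0×10⁻⁵ / (0.18)^2 = 3.1×10⁻⁴
[Pb²⁺] = 3.1×10⁻⁴ mol L⁻¹

3.1×10⁻⁴ M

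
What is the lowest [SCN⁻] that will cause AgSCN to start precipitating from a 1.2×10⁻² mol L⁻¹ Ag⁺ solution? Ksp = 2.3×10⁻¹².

The threshold for precipitation is Q = Ksp.
AgSCN(s) ⇌ Ag⁺(aq) + SCN⁻(aq)
Ksp = [Ag⁺][SCN⁻] = [SCN⁻](1.2×10⁻²)
[SCN⁻] = 2.3×10⁻¹² / (1.2×10⁻²) = 1.9×10⁻¹⁰
[SCN⁻] = 1.9×10⁻¹⁰ mol L⁻¹

1.9×10⁻¹⁰ M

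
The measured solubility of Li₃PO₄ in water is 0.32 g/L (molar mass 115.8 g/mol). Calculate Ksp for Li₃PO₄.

Ksp = 1.6×10⁻⁹

Molar solubility s = (0.32 g/L) / (115.8 g/mol) = 2.763×10⁻³ mol/L
Li₃PO₄(s) ⇌ 3 Li⁺(aq) + PO₄³⁻(aq)
Let s be the molar solubility. Then [Li⁺] = 3s and [PO₄³⁻] = s.
Ksp = [Li⁺]^3[PO₄³⁻] = (3s)^3 · s = 27s^4
Ksp = 27 × (2.763×10⁻³)^4 = 1.6×10⁻⁹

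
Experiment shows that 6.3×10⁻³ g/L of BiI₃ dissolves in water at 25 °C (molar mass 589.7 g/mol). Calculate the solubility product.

Convert to molarity: s = 6.3×10⁻³ / 589.7 = 1.068×10⁻⁵ mol/L
BiI₃(s) ⇌ Bi³⁺(aq) + 3 I⁻(aq)
For each mole of BiI₃ that dissolves per liter, [Bi³⁺] = s and [I⁻] = 3s; let s denote this solubility.
Ksp = [Bi³⁺][I⁻]^3 = s · (3s)^3 = 27s^4
Ksp = 27 × (1.068×10⁻⁵)^4 = 3.5×10⁻¹⁹

Ksp = 3.5×10⁻¹⁹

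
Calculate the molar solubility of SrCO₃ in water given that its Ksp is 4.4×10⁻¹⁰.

2.1×10⁻⁵ M

SrCO₃(s) ⇌ Sr²⁺(aq) + CO₃²⁻(aq)
If s mol/L of SrCO₃ dissolves, [Sr²⁺] = s and [CO₃²⁻] = s.
Ksp = [Sr²⁺][CO₃²⁻] = s · s = s^2
s^2 = 4.4×10⁻¹⁰
s = (4.4×10⁻¹⁰)^(1/2) = 2.1×10⁻⁵ mol L⁻¹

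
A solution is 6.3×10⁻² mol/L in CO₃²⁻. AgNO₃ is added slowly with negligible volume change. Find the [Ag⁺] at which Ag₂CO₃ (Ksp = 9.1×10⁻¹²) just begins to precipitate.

1.2×10⁻⁵ M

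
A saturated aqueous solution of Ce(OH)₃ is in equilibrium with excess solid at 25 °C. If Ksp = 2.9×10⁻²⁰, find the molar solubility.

Ce(OH)₃(s) ⇌ Ce³⁺(aq) + 3 OH⁻(aq)
With molar solubility s: [Ce³⁺] = s, [OH⁻] = 3s.
Ksp = [Ce³⁺][OH⁻]^3 = s · (3s)^3 = 27s^4
27s^4 = 2.9×10⁻²⁰  ⇒  s^4 = 1.1×10⁻²¹
s = (1.1×10⁻²¹)^(1/4) = 5.7×10⁻⁶ mol/L

5.7×10⁻⁶ M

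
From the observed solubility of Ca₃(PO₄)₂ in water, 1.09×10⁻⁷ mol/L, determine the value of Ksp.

Ca₃(PO₄)₂(s) ⇌ 3 Ca²⁺(aq) + 2 PO₄³⁻(aq)
If s mol/L of Ca₃(PO₄)₂ dissolves, [Ca²⁺] = 3s and [PO₄³⁻] = 2s.
Ksp = [Ca²⁺]^3[PO₄³⁻]^2 = (3s)^3 · (2s)^2 = 108s^5
Ksp = 108 × (1.09×10⁻⁷)^5 = 1.66×10⁻³³

Ksp = 1.66×10⁻³³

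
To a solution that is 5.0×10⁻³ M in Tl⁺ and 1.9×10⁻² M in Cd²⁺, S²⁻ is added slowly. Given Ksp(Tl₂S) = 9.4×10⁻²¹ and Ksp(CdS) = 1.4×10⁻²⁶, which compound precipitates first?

CdS

The threshold for precipitation is Q = Ksp.
For Tl₂S: [S²⁻] = (Ksp/[Tl⁺]^2) = 3.8×10⁻¹⁶ M
For CdS: [S²⁻] = (Ksp/[Cd²⁺]) = 7.4×10⁻²⁵ M
CdS requires the lower [S²⁻], so it precipitates first.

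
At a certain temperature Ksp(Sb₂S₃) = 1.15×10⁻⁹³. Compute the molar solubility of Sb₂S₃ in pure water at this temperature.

Sb₂S₃(s) ⇌ 2 Sb³⁺(aq) + 3 S²⁻(aq)
Let s be the molar solubility. Then [Sb³⁺] = 2s and [S²⁻] = 3s.
Ksp = [Sb³⁺]^2[S²⁻]^3 = (2s)^2 · (3s)^3 = 108s^5
108s^5 = 1.15×10⁻⁹³  ⇒  s^5 = 1.06×10⁻⁹⁵
s = 1.01×10⁻¹⁹ mol/L

1.01×10⁻¹⁹ M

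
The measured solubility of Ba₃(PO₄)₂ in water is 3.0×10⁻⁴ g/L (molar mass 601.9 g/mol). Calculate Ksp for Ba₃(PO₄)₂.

s = (3.0×10⁻⁴ g L⁻¹)/(601.9 g mol⁻¹) = 4.984×10⁻⁷ M
Ba₃(PO₄)₂(s) ⇌ 3 Ba²⁺(aq) + 2 PO₄³⁻(aq)
Call the molar solubility s, so that [Ba²⁺] = 3s and [PO₄³⁻] = 2s.
Ksp = [Ba²⁺]^3[PO₄³⁻]^2 = (3s)^3 · (2s)^2 = 108s^5
Ksp = 108 × (4.984×10⁻⁷)^5 = 3.3×10⁻³⁰

Ksp = 3.3×10⁻³⁰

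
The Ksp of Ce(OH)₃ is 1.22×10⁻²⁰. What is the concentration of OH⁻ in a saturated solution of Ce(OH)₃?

Ce(OH)₃(s) ⇌ Ce³⁺(aq) + 3 OH⁻(aq)
Let s be the molar solubility. Then [Ce³⁺] = s and [OH⁻] = 3s.
Ksp = [Ce³⁺][OH⁻]^3 = s · (3s)^3 = 27s^4 = 1.22×10⁻²⁰
s = 4.61×10⁻⁶ mol/L
[OH⁻] = 3s = 1.38×10⁻⁵ mol/L

1.38×10⁻⁵ M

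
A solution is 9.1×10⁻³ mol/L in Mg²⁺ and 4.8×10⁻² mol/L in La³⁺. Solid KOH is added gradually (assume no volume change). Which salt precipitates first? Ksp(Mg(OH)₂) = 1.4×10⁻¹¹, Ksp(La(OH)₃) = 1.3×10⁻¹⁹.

La(OH)₃

The threshold for precipitation is Q = Ksp.
For Mg(OH)₂: [OH⁻] = (Ksp/[Mg²⁺])^(1/2) = 3.9×10⁻⁵ mol/L
For La(OH)₃: [OH⁻] = (Ksp/[La³⁺])^(1/3) = 1.4×10⁻⁶ mol/L
La(OH)₃ requires the lower [OH⁻], so it precipitates first.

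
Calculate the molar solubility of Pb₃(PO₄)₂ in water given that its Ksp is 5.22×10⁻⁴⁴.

8.65×10⁻¹⁰ M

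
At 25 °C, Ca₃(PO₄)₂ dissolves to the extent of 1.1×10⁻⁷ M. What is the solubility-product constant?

Ca₃(PO₄)₂(s) ⇌ 3 Ca²⁺(aq) + 2 PO₄³⁻(aq)
With molar solubility s: [Ca²⁺] = 3s, [PO₄³⁻] = 2s.
Ksp = [Ca²⁺]^3[PO₄³⁻]^2 = (3s)^3 · (2s)^2 = 108s^5
Ksp = 108 × (1.1×10⁻⁷)^5 = 1.7×10⁻³³

Ksp = 1.7×10⁻³³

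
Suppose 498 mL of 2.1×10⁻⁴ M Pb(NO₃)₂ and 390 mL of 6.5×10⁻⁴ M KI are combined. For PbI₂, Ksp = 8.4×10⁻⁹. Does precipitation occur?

No

Total volume after mixing = 498 + 390 = 888 mL.
[Pb²⁺] = (2.1×10⁻⁴)(498)/888 = 1.2×10⁻⁴ M
[I⁻] = (6.5×10⁻⁴)(390)/888 = 2.9×10⁻⁴ M
Q = [Pb²⁺][I⁻]^2 = 9.6×10⁻¹²
Q = 9.6×10⁻¹² < Ksp = 8.4×10⁻⁹, so the solution is unsaturated and no precipitate forms.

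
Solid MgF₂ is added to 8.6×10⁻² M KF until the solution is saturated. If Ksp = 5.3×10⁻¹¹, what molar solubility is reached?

MgF₂(s) ⇌ Mg²⁺(aq) + 2 F⁻(aq)
With F⁻ already at 8.6×10⁻² M and s small, take [F⁻] ≈ 8.6×10⁻² M and [Mg²⁺] = s.
Ksp = [Mg²⁺][F⁻]^2 = s(8.6×10⁻²)^2
s = 5.3×10⁻¹¹ / (8.6×10⁻²)^2 = 7.2×10⁻⁹
s = 7.2×10⁻⁹ M

7.2×10⁻⁹ M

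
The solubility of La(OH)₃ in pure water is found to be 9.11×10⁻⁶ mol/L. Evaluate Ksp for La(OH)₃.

Ksp = 1.86×10⁻¹⁹

La(OH)₃(s) ⇌ La³⁺(aq) + 3 OH⁻(aq)
If s mol/L of La(OH)₃ dissolves, [La³⁺] = s and [OH⁻] = 3s.
Ksp = [La³⁺][OH⁻]^3 = s · (3s)^3 = 27s^4
Ksp = 27 × (9.11×10⁻⁶)^4 = 1.86×10⁻¹⁹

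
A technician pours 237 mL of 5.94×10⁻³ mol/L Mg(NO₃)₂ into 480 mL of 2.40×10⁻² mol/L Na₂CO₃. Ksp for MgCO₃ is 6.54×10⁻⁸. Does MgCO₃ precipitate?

The combined volume is 717 mL.
[Mg²⁺] = (5.94×10⁻³)(237)/717 = 1.96×10⁻³ mol/L
[CO₃²⁻] = (2.40×10⁻²)(480)/717 = 1.61×10⁻² mol/L
Q = [Mg²⁺][CO₃²⁻] = 3.15×10⁻⁵
Q = 3.15×10⁻⁵ > Ksp = 6.54×10⁻⁸, so the solution is supersaturated and MgCO₃ precipitates.

Yes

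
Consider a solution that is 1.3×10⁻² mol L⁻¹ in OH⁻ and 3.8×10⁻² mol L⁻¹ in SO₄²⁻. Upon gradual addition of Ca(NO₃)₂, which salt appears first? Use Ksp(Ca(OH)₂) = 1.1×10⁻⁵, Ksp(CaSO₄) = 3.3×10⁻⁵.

Each salt precipitates once Q = Ksp for that salt.
For Ca(OH)₂: [Ca²⁺] = (Ksp/[OH⁻]^2) = 6.5×10⁻² mol L⁻¹
For CaSO₄: [Ca²⁺] = (Ksp/[SO₄²⁻]) = 8.7×10⁻⁴ mol L⁻¹
Since CaSO₄ needs less Ca²⁺ to reach saturation, it precipitates first.

CaSO₄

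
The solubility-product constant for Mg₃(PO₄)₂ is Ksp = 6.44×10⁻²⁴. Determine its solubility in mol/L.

9.02×10⁻⁶ M

Mg₃(PO₄)₂(s) ⇌ 3 Mg²⁺(aq) + 2 PO₄³⁻(aq)
For each mole of Mg₃(PO₄)₂ that dissolves per liter, [Mg²⁺] = 3s and [PO₄³⁻] = 2s; let s denote this solubility.
Ksp = [Mg²⁺]^3[PO₄³⁻]^2 = (3s)^3 · (2s)^2 = 108s^5
108s^5 = 6.44×10⁻²⁴  ⇒  s^5 = 5.96×10⁻²⁶
s = (5.96×10⁻²⁶)^(1/5) = 9.02×10⁻⁶ M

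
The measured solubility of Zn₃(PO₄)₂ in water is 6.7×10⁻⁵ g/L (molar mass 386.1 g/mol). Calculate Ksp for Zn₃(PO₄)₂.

Ksp = 1.7×10⁻³²

Molar solubility s = (6.7×10⁻⁵ g/L) / (386.1 g/mol) = 1.735×10⁻⁷ mol/L
Zn₃(PO₄)₂(s) ⇌ 3 Zn²⁺(aq) + 2 PO₄³⁻(aq)
Let s be the molar solubility. Then [Zn²⁺] = 3s and [PO₄³⁻] = 2s.
Ksp = [Zn²⁺]^3[PO₄³⁻]^2 = (3s)^3 · (2s)^2 = 108s^5
Ksp = 108 × (1.735×10⁻⁷)^5 = 1.7×10⁻³²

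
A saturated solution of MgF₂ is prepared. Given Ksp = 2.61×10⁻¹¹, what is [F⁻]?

MgF₂(s) ⇌ Mg²⁺(aq) + 2 F⁻(aq)
With molar solubility s: [Mg²⁺] = s, [F⁻] = 2s.
Ksp = [Mg²⁺][F⁻]^2 = s · (2s)^2 = 4s^3 = 2.61×10⁻¹¹
s = 1.87×10⁻⁴ mol L⁻¹
[F⁻] = 2s = 3.74×10⁻⁴ mol L⁻¹

3.74×10⁻⁴ M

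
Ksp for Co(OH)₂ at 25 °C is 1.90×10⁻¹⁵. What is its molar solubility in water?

Co(OH)₂(s) ⇌ Co²⁺(aq) + 2 OH⁻(aq)
For each mole of Co(OH)₂ that dissolves per liter, [Co²⁺] = s and [OH⁻] = 2s; let s denote this solubility.
Ksp = [Co²⁺][OH⁻]^2 = s · (2s)^2 = 4s^3
4s^3 = 1.90×10⁻¹⁵  ⇒  s^3 = 4.75×10⁻¹⁶
s = (4.75×10⁻¹⁶)^(1/3) = 7.80×10⁻⁶ mol L⁻¹

7.80×10⁻⁶ M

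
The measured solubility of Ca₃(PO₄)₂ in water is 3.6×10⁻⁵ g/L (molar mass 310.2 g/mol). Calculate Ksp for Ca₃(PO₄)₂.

Ksp = 2.3×10⁻³³

s = (3.6×10⁻⁵ g L⁻¹)/(310.2 g mol⁻¹) = 1.161×10⁻⁷ M
Ca₃(PO₄)₂(s) ⇌ 3 Ca²⁺(aq) + 2 PO₄³⁻(aq)
With molar solubility s: [Ca²⁺] = 3s, [PO₄³⁻] = 2s.
Ksp = [Ca²⁺]^3[PO₄³⁻]^2 = (3s)^3 · (2s)^2 = 108s^5
Ksp = 108 × (1.161×10⁻⁷)^5 = 2.3×10⁻³³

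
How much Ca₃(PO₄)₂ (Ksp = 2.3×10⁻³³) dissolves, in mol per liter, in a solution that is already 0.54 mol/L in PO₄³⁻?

Ca₃(PO₄)₂(s) ⇌ 3 Ca²⁺(aq) + 2 PO₄³⁻(aq)
PO₄³⁻ is already present at 0.54 mol/L. If s mol/L of Ca₃(PO₄)₂ dissolves, [Ca²⁺] = 3s while [PO₄³⁻] ≈ 0.54 mol/L.
Ksp = [Ca²⁺]^3[PO₄³⁻]^2 = (3s)^3(0.54)^2
(3s)^3 = 2.3×10⁻³³ / (0.54)^2 = 7.9×10⁻³³
s = 6.6×10⁻¹² mol/L

6.6×10⁻¹² M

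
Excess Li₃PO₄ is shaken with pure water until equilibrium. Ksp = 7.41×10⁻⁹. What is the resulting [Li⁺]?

Li₃PO₄(s) ⇌ 3 Li⁺(aq) + PO₄³⁻(aq)
With molar solubility s: [Li⁺] = 3s, [PO₄³⁻] = s.
Ksp = [Li⁺]^3[PO₄³⁻] = (3s)^3 · s = 27s^4 = 7.41×10⁻⁹
s = 4.07×10⁻³ mol L⁻¹
[Li⁺] = 3s = 1.22×10⁻² mol L⁻¹

1.22×10⁻² M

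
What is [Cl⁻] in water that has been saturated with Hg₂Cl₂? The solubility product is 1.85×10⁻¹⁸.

1.55×10⁻⁶ M

Hg₂Cl₂(s) ⇌ Hg₂²⁺(aq) + 2 Cl⁻(aq)
Call the molar solubility s, so that [Hg₂²⁺] = s and [Cl⁻] = 2s.
Ksp = [Hg₂²⁺][Cl⁻]^2 = s · (2s)^2 = 4s^3 = 1.85×10⁻¹⁸
s = 7.73×10⁻⁷ mol/L
[Cl⁻] = 2s = 1.55×10⁻⁶ mol/L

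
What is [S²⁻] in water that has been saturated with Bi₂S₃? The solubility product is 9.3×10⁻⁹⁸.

4.6×10⁻²⁰ M

Bi₂S₃(s) ⇌ 2 Bi³⁺(aq) + 3 S²⁻(aq)
Call the molar solubility s, so that [Bi³⁺] = 2s and [S²⁻] = 3s.
Ksp = [Bi³⁺]^2[S²⁻]^3 = (2s)^2 · (3s)^3 = 108s^5 = 9.3×10⁻⁹⁸
s = 1.5×10⁻²⁰ mol/L
[S²⁻] = 3s = 4.6×10⁻²⁰ mol/L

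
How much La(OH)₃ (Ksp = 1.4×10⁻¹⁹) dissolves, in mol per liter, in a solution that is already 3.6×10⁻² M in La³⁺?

5.2×10⁻⁷ M

La(OH)₃(s) ⇌ La³⁺(aq) + 3 OH⁻(aq)
With La³⁺ already at 3.6×10⁻² M and s small, take [La³⁺] ≈ 3.6×10⁻² M and [OH⁻] = 3s.
Ksp = [La³⁺][OH⁻]^3 = (3.6×10⁻²)(3s)^3
(3s)^3 = 1.4×10⁻¹⁹ / (3.6×10⁻²) = 3.9×10⁻¹⁸
s = 5.2×10⁻⁷ M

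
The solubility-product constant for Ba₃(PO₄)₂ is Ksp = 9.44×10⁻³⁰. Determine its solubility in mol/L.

6.14×10⁻⁷ M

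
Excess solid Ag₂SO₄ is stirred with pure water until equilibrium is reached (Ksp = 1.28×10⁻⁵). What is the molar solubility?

Ag₂SO₄(s) ⇌ 2 Ag⁺(aq) + SO₄²⁻(aq)
With molar solubility s: [Ag⁺] = 2s, [SO₄²⁻] = s.
Ksp = [Ag⁺]^2[SO₄²⁻] = (2s)^2 · s = 4s^3
4s^3 = 1.28×10⁻⁵  ⇒  s^3 = 3.20×10⁻⁶
s = (3.20×10⁻⁶)^(1/3) = 1.47×10⁻² mol L⁻¹

1.47×10⁻² M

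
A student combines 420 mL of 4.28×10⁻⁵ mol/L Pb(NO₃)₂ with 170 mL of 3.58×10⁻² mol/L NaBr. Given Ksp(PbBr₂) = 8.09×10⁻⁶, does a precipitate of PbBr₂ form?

No

After mixing, V = 420 mL + 170 mL = 590 mL.
[Pb²⁺] = (4.28×10⁻⁵)(420)/590 = 3.05×10⁻⁵ mol/L
[Br⁻] = (3.58×10⁻²)(170)/590 = 1.03×10⁻² mol/L
Q = [Pb²⁺][Br⁻]^2 = 3.24×10⁻⁹
Q < Ksp (3.24×10⁻⁹ vs 8.09×10⁻⁶); the solution remains unsaturated and no precipitate forms.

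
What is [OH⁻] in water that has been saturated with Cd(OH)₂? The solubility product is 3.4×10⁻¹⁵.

Cd(OH)₂(s) ⇌ Cd²⁺(aq) + 2 OH⁻(aq)
Let s be the molar solubility. Then [Cd²⁺] = s and [OH⁻] = 2s.
Ksp = [Cd²⁺][OH⁻]^2 = s · (2s)^2 = 4s^3 = 3.4×10⁻¹⁵
s = 9.5×10⁻⁶ mol/L
[OH⁻] = 2s = 1.9×10⁻⁵ mol/L

1.9×10⁻⁵ M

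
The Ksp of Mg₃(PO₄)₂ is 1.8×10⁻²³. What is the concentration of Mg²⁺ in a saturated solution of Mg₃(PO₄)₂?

Mg₃(PO₄)₂(s) ⇌ 3 Mg²⁺(aq) + 2 PO₄³⁻(aq)
Call the molar solubility s, so that [Mg²⁺] = 3s and [PO₄³⁻] = 2s.
Ksp = [Mg²⁺]^3[PO₄³⁻]^2 = (3s)^3 · (2s)^2 = 108s^5 = 1.8×10⁻²³
s = 1.1×10⁻⁵ mol L⁻¹
[Mg²⁺] = 3s = 3.3×10⁻⁵ mol L⁻¹

3.3×10⁻⁵ M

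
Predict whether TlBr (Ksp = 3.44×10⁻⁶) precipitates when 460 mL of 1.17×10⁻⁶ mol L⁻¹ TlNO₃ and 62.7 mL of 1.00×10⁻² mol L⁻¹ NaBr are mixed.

After mixing, V = 460 mL + 62.7 mL = 522.7 mL.
[Tl⁺] = (1.17×10⁻⁶)(460)/522.7 = 1.03×10⁻⁶ mol L⁻¹
[Br⁻] = (1.00×10⁻²)(62.7)/522.7 = 1.20×10⁻³ mol L⁻¹
Q = [Tl⁺][Br⁻] = 1.24×10⁻⁹
Q = 1.24×10⁻⁹ < Ksp = 3.44×10⁻⁶, so the solution is unsaturated and no precipitate forms.

No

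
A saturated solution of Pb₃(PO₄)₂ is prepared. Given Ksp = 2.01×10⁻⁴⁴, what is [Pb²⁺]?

2.14×10⁻⁹ M

Pb₃(PO₄)₂(s) ⇌ 3 Pb²⁺(aq) + 2 PO₄³⁻(aq)
With molar solubility s: [Pb²⁺] = 3s, [PO₄³⁻] = 2s.
Ksp = [Pb²⁺]^3[PO₄³⁻]^2 = (3s)^3 · (2s)^2 = 108s^5 = 2.01×10⁻⁴⁴
s = 7.14×10⁻¹⁰ M
[Pb²⁺] = 3s = 2.14×10⁻⁹ M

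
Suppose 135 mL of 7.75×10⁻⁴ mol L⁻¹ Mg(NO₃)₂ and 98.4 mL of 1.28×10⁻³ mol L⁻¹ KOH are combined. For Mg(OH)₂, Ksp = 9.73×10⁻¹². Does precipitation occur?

Yes

Total volume after mixing = 135 + 98.4 = 233.4 mL.
[Mg²⁺] = (7.75×10⁻⁴)(135)/233.4 = 4.48×10⁻⁴ mol L⁻¹
[OH⁻] = (1.28×10⁻³)(98.4)/233.4 = 5.40×10⁻⁴ mol L⁻¹
Q = [Mg²⁺][OH⁻]^2 = 1.31×10⁻¹⁰
Q = 1.31×10⁻¹⁰ > Ksp = 9.73×10⁻¹², so the solution is supersaturated and Mg(OH)₂ precipitates.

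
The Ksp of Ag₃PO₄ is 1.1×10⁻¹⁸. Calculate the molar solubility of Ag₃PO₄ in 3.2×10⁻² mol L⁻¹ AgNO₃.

Ag₃PO₄(s) ⇌ 3 Ag⁺(aq) + PO₄³⁻(aq)
Ag⁺ is already present at 3.2×10⁻² mol L⁻¹. If s mol/L of Ag₃PO₄ dissolves, [PO₄³⁻] = s while [Ag⁺] ≈ 3.2×10⁻² mol L⁻¹.
Ksp = [Ag⁺]^3[PO₄³⁻] = (3.2×10⁻²)^3s
s = 1.1×10⁻¹⁸ / (3.2×10⁻²)^3 = 3.4×10⁻¹⁴
s = 3.4×10⁻¹⁴ mol L⁻¹

3.4×10⁻¹⁴ M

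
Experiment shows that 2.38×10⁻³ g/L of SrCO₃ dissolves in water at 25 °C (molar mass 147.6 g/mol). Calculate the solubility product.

Molar solubility s = (2.38×10⁻³ g/L) / (147.6 g/mol) = 1.6125×10⁻⁵ mol/L
SrCO₃(s) ⇌ Sr²⁺(aq) + CO₃²⁻(aq)
Let s be the molar solubility. Then [Sr²⁺] = s and [CO₃²⁻] = s.
Ksp = [Sr²⁺][CO₃²⁻] = s · s = s^2
Ksp = (1.6125×10⁻⁵)^2 = 2.60×10⁻¹⁰

Ksp = 2.60×10⁻¹⁰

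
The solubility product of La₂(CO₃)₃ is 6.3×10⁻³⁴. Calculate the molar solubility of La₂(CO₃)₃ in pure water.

9.0×10⁻⁸ M

La₂(CO₃)₃(s) ⇌ 2 La³⁺(aq) + 3 CO₃²⁻(aq)
Let s be the molar solubility. Then [La³⁺] = 2s and [CO₃²⁻] = 3s.
Ksp = [La³⁺]^2[CO₃²⁻]^3 = (2s)^2 · (3s)^3 = 108s^5
108s^5 = 6.3×10⁻³⁴  ⇒  s^5 = 5.8×10⁻³⁶
Taking the 5th root, s = 9.0×10⁻⁸ mol L⁻¹.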